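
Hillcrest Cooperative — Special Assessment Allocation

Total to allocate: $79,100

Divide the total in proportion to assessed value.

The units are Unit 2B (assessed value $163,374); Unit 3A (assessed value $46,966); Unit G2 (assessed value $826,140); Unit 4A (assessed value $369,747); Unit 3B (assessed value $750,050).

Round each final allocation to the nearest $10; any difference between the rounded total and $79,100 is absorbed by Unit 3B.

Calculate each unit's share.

Total assessed value = 2,156,277.
Pro-rata amounts: Unit 2B 163,374/2,156,277 × $79,100 = 5,993.15; Unit 3A 46,966/2,156,277 × $79,100 = 1,722.88; Unit G2 826,140/2,156,277 × $79,100 = 30,305.79; Unit 4A 369,747/2,156,277 × $79,100 = 13,563.65; Unit 3B 750,050/2,156,277 × $79,100 = 27,514.53.
After rounding ($10): Unit 2B $5,990; Unit 3A $1,720; Unit G2 $30,310; Unit 4A $13,560; Unit 3B $27,510. Sum = $79,090.
Difference $79,100 − $79,090 = +$10 applied to Unit 3B: Unit 3B becomes $27,520.

Unit 2B: $5,990 | Unit 3A: $1,720 | Unit G2: $30,310 | Unit 4A: $13,560 | Unit 3B: $27,520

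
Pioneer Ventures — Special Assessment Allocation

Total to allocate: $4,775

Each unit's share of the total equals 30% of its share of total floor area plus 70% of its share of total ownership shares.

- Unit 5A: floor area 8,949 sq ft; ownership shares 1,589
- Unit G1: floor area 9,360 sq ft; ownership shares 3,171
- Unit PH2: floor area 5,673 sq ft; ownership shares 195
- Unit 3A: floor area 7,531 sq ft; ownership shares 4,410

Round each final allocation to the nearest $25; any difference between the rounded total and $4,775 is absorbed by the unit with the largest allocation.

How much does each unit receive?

Unit 5A: $975; Unit G1: $1,550; Unit PH2: $325; Unit 3A: $1,925

Floor area total 31,513; ownership shares total 9,365.
Combined weights (30% floor area + 70% ownership shares): Unit 5A 0.2040; Unit G1 0.3261; Unit PH2 0.0686; Unit 3A 0.4013.
Unrounded shares: Unit 5A 973.93; Unit G1 1,557.26; Unit PH2 327.48; Unit 3A 1,916.33.
Rounded to nearest $25: Unit 5A $975; Unit G1 $1,550; Unit PH2 $325; Unit 3A $1,925. Sum = $4,775.
No rounding difference to absorb.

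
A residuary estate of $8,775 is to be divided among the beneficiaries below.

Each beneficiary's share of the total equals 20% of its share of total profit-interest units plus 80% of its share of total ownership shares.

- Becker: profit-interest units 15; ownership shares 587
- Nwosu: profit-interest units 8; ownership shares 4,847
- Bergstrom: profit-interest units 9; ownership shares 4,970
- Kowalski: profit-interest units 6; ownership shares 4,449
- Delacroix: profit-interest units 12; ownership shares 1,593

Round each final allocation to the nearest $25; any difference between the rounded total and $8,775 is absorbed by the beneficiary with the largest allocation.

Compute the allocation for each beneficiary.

Becker: $775 · Nwosu: $2,350 · Bergstrom: $2,450 · Kowalski: $2,100 · Delacroix: $1,100

Totals — profit-interest units 50, ownership shares 16,446.
Blended shares (20% profit-interest units + 80% ownership shares): Becker 0.0886; Nwosu 0.2678; Bergstrom 0.2778; Kowalski 0.2404; Delacroix 0.1255.
Proportional shares: Becker 777.06; Nwosu 2,349.75; Bergstrom 2,437.35; Kowalski 2,109.66; Delacroix 1,101.17.
Rounded to nearest $25: Becker $775; Nwosu $2,350; Bergstrom $2,425; Kowalski $2,100; Delacroix $1,100. Sum = $8,750.
Difference $8,775 − $8,750 = +$25 applied to largest allocation (Bergstrom): Bergstrom becomes $2,450.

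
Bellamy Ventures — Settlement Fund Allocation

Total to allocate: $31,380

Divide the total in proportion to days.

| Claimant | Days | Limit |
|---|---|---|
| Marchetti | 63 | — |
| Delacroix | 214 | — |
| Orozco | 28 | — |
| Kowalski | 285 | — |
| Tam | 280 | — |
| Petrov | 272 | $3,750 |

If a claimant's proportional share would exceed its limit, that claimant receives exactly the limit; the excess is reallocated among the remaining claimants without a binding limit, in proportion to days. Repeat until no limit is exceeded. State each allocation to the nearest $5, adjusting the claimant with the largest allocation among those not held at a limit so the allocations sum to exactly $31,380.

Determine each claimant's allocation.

Marchetti: $2,000; Delacroix: $6,795; Orozco: $890; Kowalski: $9,055; Tam: $8,890; Petrov: $3,750

Days total: 1,142.
Unconstrained shares: Marchetti 1,731.12; Delacroix 5,880.32; Orozco 769.39; Kowalski 7,831.26; Tam 7,693.87; Petrov 7,474.05.
Cap binds for Petrov ($3,750); remaining pool $27,630 reallocated over remaining days 870.
Remaining shares: Marchetti 2,000.79 → $2,000; Delacroix 6,796.34 → $6,795; Orozco 889.24 → $890; Kowalski 9,051.21 → $9,050; Tam 8,892.41 → $8,890.
Rounding difference +$5 applied to Kowalski → $9,055.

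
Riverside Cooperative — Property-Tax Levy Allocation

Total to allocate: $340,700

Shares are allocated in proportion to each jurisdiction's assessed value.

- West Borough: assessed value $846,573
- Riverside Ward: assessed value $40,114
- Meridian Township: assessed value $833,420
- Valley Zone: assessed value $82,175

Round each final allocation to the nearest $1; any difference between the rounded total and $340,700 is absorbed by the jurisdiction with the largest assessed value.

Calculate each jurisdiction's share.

West Borough: $160,035 · Riverside Ward: $7,583 · Meridian Township: $157,548 · Valley Zone: $15,534

Assessed value total: 846,573 + 40,114 + 833,420 + 82,175 = 1,802,282.
Raw shares: West Borough 160,034.57; Riverside Ward 7,583.08; Meridian Township 157,548.15; Valley Zone 15,534.21.
Rounded to nearest $1: West Borough $160,035; Riverside Ward $7,583; Meridian Township $157,548; Valley Zone $15,534. Sum = $340,700.
Sum already equals the total — no adjustment.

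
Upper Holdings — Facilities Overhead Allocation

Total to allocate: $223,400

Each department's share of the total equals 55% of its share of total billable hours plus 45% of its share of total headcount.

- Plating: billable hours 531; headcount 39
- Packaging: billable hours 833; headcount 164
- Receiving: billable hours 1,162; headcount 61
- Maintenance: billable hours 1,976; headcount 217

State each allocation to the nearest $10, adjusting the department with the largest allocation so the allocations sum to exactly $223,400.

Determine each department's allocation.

Plating: $22,640; Packaging: $57,010; Receiving: $44,460; Maintenance: $99,290

Billable hours total 4,502; headcount total 481.
Composite weights (55% billable hours + 45% headcount): Plating 0.1014; Packaging 0.2552; Receiving 0.1990; Maintenance 0.4444.
Raw shares: Plating 22,643.30; Packaging 57,010.84; Receiving 44,462.80; Maintenance 99,283.06.
Rounded to nearest $10: Plating $22,640; Packaging $57,010; Receiving $44,460; Maintenance $99,280. Sum = $223,390.
Difference $223,400 − $223,390 = +$10 applied to largest allocation (Maintenance): Maintenance becomes $99,290.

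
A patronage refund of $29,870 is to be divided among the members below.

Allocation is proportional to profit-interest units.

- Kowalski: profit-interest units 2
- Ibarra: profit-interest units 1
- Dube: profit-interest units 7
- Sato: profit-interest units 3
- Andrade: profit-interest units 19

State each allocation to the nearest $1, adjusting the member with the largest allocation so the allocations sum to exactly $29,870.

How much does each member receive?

Kowalski: $1,867 · Ibarra: $933 · Dube: $6,534 · Sato: $2,800 · Andrade: $17,736

Total profit-interest units = 32.
Proportional shares: Kowalski 2/32 × $29,870 = 1,866.88; Ibarra 1/32 × $29,870 = 933.44; Dube 7/32 × $29,870 = 6,534.06; Sato 3/32 × $29,870 = 2,800.31; Andrade 19/32 × $29,870 = 17,735.31.
After rounding ($1): Kowalski $1,867; Ibarra $933; Dube $6,534; Sato $2,800; Andrade $17,735. Sum = $29,869.
Difference $29,870 − $29,869 = +$1 applied to largest allocation (Andrade): Andrade becomes $17,736.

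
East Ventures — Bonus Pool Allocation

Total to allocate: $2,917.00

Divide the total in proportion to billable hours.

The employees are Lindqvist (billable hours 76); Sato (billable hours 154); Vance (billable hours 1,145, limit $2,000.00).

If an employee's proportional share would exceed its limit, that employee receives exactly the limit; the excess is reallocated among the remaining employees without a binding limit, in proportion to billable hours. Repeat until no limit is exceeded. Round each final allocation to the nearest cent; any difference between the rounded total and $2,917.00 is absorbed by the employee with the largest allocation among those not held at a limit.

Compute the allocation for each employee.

Lindqvist: $303.01; Sato: $613.99; Vance: $2,000.00

Combined billable hours = 1,375.
Pro-rata shares before constraints: Lindqvist 161.2305; Sato 326.7040; Vance 2,429.0655.
Cap binds for Vance ($2,000.00); remaining pool $917.00 reallocated over remaining billable hours 230.
Redistributed shares: Lindqvist 303.0087 → $303.01; Sato 613.9913 → $613.99.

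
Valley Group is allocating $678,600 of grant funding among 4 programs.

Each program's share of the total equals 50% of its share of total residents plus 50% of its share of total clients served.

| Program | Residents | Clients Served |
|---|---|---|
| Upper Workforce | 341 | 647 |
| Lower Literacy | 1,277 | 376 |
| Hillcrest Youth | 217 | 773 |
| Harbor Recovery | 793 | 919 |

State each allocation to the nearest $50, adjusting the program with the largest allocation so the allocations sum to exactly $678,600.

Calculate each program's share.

Upper Workforce: $124,900 | Lower Literacy: $211,850 | Hillcrest Youth: $124,600 | Harbor Recovery: $217,250

Residents total 2,628; clients served total 2,715.
Combined weights (50% residents + 50% clients served): Upper Workforce 0.1840; Lower Literacy 0.3122; Hillcrest Youth 0.1836; Harbor Recovery 0.3201.
Unrounded shares: Upper Workforce 124,883.50; Lower Literacy 211,862.56; Hillcrest Youth 124,620.43; Harbor Recovery 217,233.52.
After rounding ($50): Upper Workforce $124,900; Lower Literacy $211,850; Hillcrest Youth $124,600; Harbor Recovery $217,250. Sum = $678,600.
No rounding difference to absorb.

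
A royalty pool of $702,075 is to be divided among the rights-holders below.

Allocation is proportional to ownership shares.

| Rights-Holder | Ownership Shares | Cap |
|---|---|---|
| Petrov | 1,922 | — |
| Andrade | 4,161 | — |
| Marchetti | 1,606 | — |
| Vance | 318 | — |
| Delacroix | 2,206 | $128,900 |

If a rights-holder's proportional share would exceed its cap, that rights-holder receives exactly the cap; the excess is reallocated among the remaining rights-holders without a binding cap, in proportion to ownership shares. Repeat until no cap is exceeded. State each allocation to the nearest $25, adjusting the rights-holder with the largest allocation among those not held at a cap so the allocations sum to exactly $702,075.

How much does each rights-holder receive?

Ownership shares total: 10,213.
Pro-rata shares before constraints: Petrov 132,124.56; Andrade 286,040.74; Marchetti 110,401.69; Vance 21,860.36; Delacroix 151,647.65.
Cap binds for Delacroix ($128,900); residual $573,175 reallocated over remaining ownership shares 8,007.
Redistributed shares: Petrov 137,584.91 → $137,575; Andrade 297,862.02 → $297,850; Marchetti 114,964.29 → $114,975; Vance 22,763.79 → $22,775.

Petrov: $137,575 · Andrade: $297,850 · Marchetti: $114,975 · Vance: $22,775 · Delacroix: $128,900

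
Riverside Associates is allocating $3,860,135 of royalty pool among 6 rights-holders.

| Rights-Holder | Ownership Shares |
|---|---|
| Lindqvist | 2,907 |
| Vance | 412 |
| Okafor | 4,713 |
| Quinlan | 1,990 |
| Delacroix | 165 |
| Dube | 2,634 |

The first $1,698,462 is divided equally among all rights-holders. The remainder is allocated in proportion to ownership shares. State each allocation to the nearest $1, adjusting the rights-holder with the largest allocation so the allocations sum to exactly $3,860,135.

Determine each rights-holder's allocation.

Lindqvist: $773,209 | Vance: $352,542 | Okafor: $1,077,708 | Quinlan: $618,599 | Delacroix: $310,897 | Dube: $727,180

Equal tier: $1,698,462 ÷ 6 = $283,077 apiece.
Remainder $2,161,673 by ownership shares (total 12,821): Lindqvist 490,132.08 → $490,132; Vance 69,464.88 → $69,465; Okafor 794,631.06 → $794,631; Quinlan 335,522.13 → $335,522; Delacroix 27,819.67 → $27,820; Dube 444,103.17 → $444,103.
Totals: Lindqvist $283,077 + $490,132 = $773,209; Vance $283,077 + $69,465 = $352,542; Okafor $283,077 + $794,631 = $1,077,708; Quinlan $283,077 + $335,522 = $618,599; Delacroix $283,077 + $27,820 = $310,897; Dube $283,077 + $444,103 = $727,180.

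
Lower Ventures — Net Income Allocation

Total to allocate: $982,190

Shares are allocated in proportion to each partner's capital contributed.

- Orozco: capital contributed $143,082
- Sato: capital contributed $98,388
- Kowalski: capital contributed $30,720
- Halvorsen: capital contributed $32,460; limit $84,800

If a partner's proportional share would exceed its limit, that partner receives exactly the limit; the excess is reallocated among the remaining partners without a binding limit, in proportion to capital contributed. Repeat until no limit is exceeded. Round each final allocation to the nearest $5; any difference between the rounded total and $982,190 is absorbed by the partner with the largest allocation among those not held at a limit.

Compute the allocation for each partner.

Orozco: $471,730; Sato: $324,380; Kowalski: $101,280; Halvorsen: $84,800

Combined capital contributed = 304,650.
Proportional shares (ignoring caps): Orozco 461,295.62; Sato 317,202.40; Kowalski 99,041.12; Halvorsen 104,650.87.
Held at cap: Halvorsen ($84,800); remaining pool $897,390 reallocated over remaining capital contributed 272,190.
Redistributed shares: Orozco 471,730.61 → $471,730; Sato 324,377.85 → $324,380; Kowalski 101,281.53 → $101,280.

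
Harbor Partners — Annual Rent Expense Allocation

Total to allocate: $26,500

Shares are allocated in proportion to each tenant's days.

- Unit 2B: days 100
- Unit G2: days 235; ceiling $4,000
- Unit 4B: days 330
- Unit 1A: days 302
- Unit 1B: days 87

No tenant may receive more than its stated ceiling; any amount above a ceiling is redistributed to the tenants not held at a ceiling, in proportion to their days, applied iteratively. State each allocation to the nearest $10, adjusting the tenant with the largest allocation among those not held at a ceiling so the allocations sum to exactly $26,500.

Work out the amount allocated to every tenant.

Combined days = 1,054.
Pro-rata shares before constraints: Unit 2B 2,514.23; Unit G2 5,908.44; Unit 4B 8,296.96; Unit 1A 7,592.98; Unit 1B 2,187.38.
Held at cap: Unit G2 ($4,000); balance $22,500 reallocated over remaining days 819.
Remaining shares: Unit 2B 2,747.25 → $2,750; Unit 4B 9,065.93 → $9,070; Unit 1A 8,296.70 → $8,300; Unit 1B 2,390.11 → $2,390.
Rounding difference −$10 applied to Unit 4B → $9,060.

Unit 2B: $2,750; Unit G2: $4,000; Unit 4B: $9,060; Unit 1A: $8,300; Unit 1B: $2,390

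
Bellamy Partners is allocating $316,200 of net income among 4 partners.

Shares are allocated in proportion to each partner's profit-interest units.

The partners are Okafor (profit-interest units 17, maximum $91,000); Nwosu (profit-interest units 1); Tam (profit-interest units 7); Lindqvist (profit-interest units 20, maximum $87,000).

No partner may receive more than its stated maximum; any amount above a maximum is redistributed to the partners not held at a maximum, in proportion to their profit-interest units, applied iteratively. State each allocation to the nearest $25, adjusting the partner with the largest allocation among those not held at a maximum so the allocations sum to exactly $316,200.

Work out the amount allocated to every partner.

Total profit-interest units = 45.
Unconstrained shares: Okafor 119,453.33; Nwosu 7,026.67; Tam 49,186.67; Lindqvist 140,533.33.
Cap binds for Okafor ($91,000), Lindqvist ($87,000); remaining pool $138,200 reallocated over remaining profit-interest units 8.
Redistributed shares: Nwosu 17,275.00 → $17,275; Tam 120,925.00 → $120,925.

Okafor: $91,000 · Nwosu: $17,275 · Tam: $120,925 · Lindqvist: $87,000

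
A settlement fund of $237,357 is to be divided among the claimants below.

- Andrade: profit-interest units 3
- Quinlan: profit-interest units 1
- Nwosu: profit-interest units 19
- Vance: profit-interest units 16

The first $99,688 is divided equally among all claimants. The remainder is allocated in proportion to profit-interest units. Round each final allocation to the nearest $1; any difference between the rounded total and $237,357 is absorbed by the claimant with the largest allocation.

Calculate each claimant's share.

Equal tier: $99,688 ÷ 4 = $24,922 apiece.
Remainder $137,669 by profit-interest units (total 39): Andrade 10,589.92 → $10,590; Quinlan 3,529.97 → $3,530; Nwosu 67,069.51 → $67,070; Vance 56,479.59 → $56,480.
Rounding difference −$1 on remainder applied to Nwosu.
Totals: Andrade $24,922 + $10,590 = $35,512; Quinlan $24,922 + $3,530 = $28,452; Nwosu $24,922 + $67,069 = $91,991; Vance $24,922 + $56,480 = $81,402.

Andrade: $35,512; Quinlan: $28,452; Nwosu: $91,991; Vance: $81,402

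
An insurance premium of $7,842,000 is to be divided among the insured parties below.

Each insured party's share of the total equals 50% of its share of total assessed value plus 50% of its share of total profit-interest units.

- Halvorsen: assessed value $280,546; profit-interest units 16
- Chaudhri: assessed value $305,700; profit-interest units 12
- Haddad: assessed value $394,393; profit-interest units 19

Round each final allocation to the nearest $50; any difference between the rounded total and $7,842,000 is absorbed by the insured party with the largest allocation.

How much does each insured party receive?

Totals — assessed value 980,639, profit-interest units 47.
Combined weights (50% assessed value + 50% profit-interest units): Halvorsen 0.3133; Chaudhri 0.2835; Haddad 0.4032.
Proportional shares: Halvorsen 2,456,547.36; Chaudhri 2,223,421.32; Haddad 3,162,031.31.
Rounded to nearest $50: Halvorsen $2,456,550; Chaudhri $2,223,400; Haddad $3,162,050. Sum = $7,842,000.
Rounded total matches; no reconciliation needed.

Halvorsen: $2,456,550 · Chaudhri: $2,223,400 · Haddad: $3,162,050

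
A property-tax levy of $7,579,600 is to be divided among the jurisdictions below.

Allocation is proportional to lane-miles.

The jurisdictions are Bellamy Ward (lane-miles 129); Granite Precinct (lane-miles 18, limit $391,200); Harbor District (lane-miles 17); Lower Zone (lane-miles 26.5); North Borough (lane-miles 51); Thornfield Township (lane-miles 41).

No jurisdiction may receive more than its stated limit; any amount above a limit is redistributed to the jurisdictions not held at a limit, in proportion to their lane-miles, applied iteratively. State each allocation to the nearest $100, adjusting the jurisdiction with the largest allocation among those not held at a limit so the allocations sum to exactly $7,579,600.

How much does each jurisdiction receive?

Bellamy Ward: $3,505,900; Granite Precinct: $391,200; Harbor District: $462,000; Lower Zone: $720,200; North Borough: $1,386,000; Thornfield Township: $1,114,300

Combined lane-miles = 282.5.
Proportional shares (ignoring caps): Bellamy Ward 3,461,127.08; Granite Precinct 482,947.96; Harbor District 456,117.52; Lower Zone 711,006.73; North Borough 1,368,352.57; Thornfield Township 1,100,048.14.
Held at cap: Granite Precinct ($391,200); remaining pool $7,188,400 reallocated over remaining lane-miles 264.5.
Shares after redistribution: Bellamy Ward 3,505,873.72 → $3,505,900; Harbor District 462,014.37 → $462,000; Lower Zone 720,198.87 → $720,200; North Borough 1,386,043.10 → $1,386,000; Thornfield Township 1,114,269.94 → $1,114,300.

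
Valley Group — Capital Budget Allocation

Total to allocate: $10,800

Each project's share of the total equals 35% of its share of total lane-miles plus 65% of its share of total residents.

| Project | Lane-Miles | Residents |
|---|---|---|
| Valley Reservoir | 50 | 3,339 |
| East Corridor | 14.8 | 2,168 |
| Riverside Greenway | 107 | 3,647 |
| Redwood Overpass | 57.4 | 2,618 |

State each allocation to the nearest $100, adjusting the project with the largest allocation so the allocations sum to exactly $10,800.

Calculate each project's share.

Totals — lane-miles 229.2, residents 11,772.
Blended shares (35% lane-miles + 65% residents): Valley Reservoir 0.2607; East Corridor 0.1423; Riverside Greenway 0.3648; Redwood Overpass 0.2322.
Unrounded shares: Valley Reservoir 2,815.75; East Corridor 1,536.93; Riverside Greenway 3,939.48; Redwood Overpass 2,507.84.
Rounded to nearest $100: Valley Reservoir $2,800; East Corridor $1,500; Riverside Greenway $3,900; Redwood Overpass $2,500. Sum = $10,700.
Difference $10,800 − $10,700 = +$100 applied to largest allocation (Riverside Greenway): Riverside Greenway becomes $4,000.

Valley Reservoir: $2,800 | East Corridor: $1,500 | Riverside Greenway: $4,000 | Redwood Overpass: $2,500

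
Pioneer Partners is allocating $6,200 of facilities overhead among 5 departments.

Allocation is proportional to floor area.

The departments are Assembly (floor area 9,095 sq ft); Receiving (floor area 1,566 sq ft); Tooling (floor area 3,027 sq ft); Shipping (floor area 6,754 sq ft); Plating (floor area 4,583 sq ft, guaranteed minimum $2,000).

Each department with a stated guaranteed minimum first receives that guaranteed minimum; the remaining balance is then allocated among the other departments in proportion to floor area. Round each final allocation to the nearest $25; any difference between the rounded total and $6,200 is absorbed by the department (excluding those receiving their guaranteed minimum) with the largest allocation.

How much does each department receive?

Assembly: $1,850; Receiving: $325; Tooling: $625; Shipping: $1,400; Plating: $2,000

Minimums first: Plating $2,000. Residual $4,200.
Residual split over remaining floor area 20,442: Assembly 1,868.65 → $1,875; Receiving 321.75 → $325; Tooling 621.93 → $625; Shipping 1,387.67 → $1,400.
Rounding difference −$25 applied to Assembly → $1,850.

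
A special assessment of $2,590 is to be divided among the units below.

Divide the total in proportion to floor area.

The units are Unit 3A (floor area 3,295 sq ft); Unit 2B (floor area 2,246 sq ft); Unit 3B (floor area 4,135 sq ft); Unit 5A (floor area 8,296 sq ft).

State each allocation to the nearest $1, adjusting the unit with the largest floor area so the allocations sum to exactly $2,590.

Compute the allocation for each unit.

Unit 3A: $475 · Unit 2B: $324 · Unit 3B: $596 · Unit 5A: $1,195

Sum of floor area: 17,972.
Pro-rata amounts: Unit 3A 3,295/17,972 × $2,590 = 474.85; Unit 2B 2,246/17,972 × $2,590 = 323.68; Unit 3B 4,135/17,972 × $2,590 = 595.91; Unit 5A 8,296/17,972 × $2,590 = 1,195.56.
After rounding ($1): Unit 3A $475; Unit 2B $324; Unit 3B $596; Unit 5A $1,196. Sum = $2,591.
Difference $2,590 − $2,591 = −$1 applied to largest floor area (Unit 5A): Unit 5A becomes $1,195.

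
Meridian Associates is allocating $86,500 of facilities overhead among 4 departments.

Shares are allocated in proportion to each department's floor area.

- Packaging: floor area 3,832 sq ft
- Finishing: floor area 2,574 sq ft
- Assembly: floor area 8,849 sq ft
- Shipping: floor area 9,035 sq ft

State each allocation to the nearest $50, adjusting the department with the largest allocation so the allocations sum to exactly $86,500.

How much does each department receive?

Total floor area = 24,290.
Raw shares: Packaging 3,832/24,290 × $86,500 = 13,646.27; Finishing 2,574/24,290 × $86,500 = 9,166.36; Assembly 8,849/24,290 × $86,500 = 31,512.49; Shipping 9,035/24,290 × $86,500 = 32,174.87.
At nearest $50: Packaging $13,650; Finishing $9,150; Assembly $31,500; Shipping $32,150. Sum = $86,450.
Difference $86,500 − $86,450 = +$50 applied to largest allocation (Shipping): Shipping becomes $32,200.

Packaging: $13,650; Finishing: $9,150; Assembly: $31,500; Shipping: $32,200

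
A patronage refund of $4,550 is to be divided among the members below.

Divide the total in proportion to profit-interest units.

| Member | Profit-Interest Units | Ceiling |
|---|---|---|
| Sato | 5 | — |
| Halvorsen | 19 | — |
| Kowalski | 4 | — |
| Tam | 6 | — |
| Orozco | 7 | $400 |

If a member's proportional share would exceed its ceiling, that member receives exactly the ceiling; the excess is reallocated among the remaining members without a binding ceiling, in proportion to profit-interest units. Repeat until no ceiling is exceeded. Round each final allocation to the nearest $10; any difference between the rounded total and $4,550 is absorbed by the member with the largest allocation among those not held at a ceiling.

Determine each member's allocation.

Combined profit-interest units = 41.
Pro-rata shares before constraints: Sato 554.88; Halvorsen 2,108.54; Kowalski 443.90; Tam 665.85; Orozco 776.83.
Cap binds for Orozco ($400); balance $4,150 reallocated over remaining profit-interest units 34.
Remaining shares: Sato 610.29 → $610; Halvorsen 2,319.12 → $2,320; Kowalski 488.24 → $490; Tam 732.35 → $730.

Sato: $610 | Halvorsen: $2,320 | Kowalski: $490 | Tam: $730 | Orozco: $400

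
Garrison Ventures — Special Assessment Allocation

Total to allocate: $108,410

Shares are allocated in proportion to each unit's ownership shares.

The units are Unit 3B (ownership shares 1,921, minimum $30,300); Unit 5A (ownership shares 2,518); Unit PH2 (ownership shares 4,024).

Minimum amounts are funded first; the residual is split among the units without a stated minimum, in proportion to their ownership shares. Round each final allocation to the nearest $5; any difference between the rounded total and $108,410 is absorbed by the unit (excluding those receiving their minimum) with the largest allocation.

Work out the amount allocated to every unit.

Fund the minimums — Unit 3B $30,300. Residual $78,110.
Residual split over remaining ownership shares 6,542: Unit 5A 30,064.35 → $30,065; Unit PH2 48,045.65 → $48,045.

Unit 3B: $30,300 | Unit 5A: $30,065 | Unit PH2: $48,045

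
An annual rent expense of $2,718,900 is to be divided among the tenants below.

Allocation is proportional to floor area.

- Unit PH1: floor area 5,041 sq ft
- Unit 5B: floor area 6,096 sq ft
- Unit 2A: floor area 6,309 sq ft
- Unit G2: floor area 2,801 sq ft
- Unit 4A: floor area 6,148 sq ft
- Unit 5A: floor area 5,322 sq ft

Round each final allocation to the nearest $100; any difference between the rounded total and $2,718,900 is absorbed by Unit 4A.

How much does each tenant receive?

Unit PH1: $432,100 | Unit 5B: $522,600 | Unit 2A: $540,800 | Unit G2: $240,100 | Unit 4A: $527,100 | Unit 5A: $456,200

Floor area total: 31,717.
Raw shares: Unit PH1 5,041/31,717 × $2,718,900 = 432,133.40; Unit 5B 6,096/31,717 × $2,718,900 = 522,571.95; Unit 2A 6,309/31,717 × $2,718,900 = 540,831.10; Unit G2 2,801/31,717 × $2,718,900 = 240,112.21; Unit 4A 6,148/31,717 × $2,718,900 = 527,029.58; Unit 5A 5,322/31,717 × $2,718,900 = 456,221.77.
At nearest $100: Unit PH1 $432,100; Unit 5B $522,600; Unit 2A $540,800; Unit G2 $240,100; Unit 4A $527,000; Unit 5A $456,200. Sum = $2,718,800.
Difference $2,718,900 − $2,718,800 = +$100 applied to Unit 4A: Unit 4A becomes $527,100.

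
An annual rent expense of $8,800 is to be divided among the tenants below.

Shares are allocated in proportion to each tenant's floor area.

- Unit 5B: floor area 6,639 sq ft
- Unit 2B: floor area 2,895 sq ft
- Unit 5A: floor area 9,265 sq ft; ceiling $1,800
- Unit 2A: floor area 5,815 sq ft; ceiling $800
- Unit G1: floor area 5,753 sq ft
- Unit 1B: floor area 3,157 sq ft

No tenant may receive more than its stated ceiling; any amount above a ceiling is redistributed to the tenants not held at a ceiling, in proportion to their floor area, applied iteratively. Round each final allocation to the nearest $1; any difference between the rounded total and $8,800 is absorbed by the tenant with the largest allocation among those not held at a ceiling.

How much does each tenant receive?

Sum of floor area: 33,524.
Proportional shares (ignoring caps): Unit 5B 1,742.73; Unit 2B 759.93; Unit 5A 2,432.05; Unit 2A 1,526.43; Unit G1 1,510.15; Unit 1B 828.71.
Cap binds for Unit 5A ($1,800), Unit 2A ($800); balance $6,200 reallocated over remaining floor area 18,444.
Redistributed shares: Unit 5B 2,231.72 → $2,232; Unit 2B 973.16 → $973; Unit G1 1,933.89 → $1,934; Unit 1B 1,061.23 → $1,061.

Unit 5B: $2,232; Unit 2B: $973; Unit 5A: $1,800; Unit 2A: $800; Unit G1: $1,934; Unit 1B: $1,061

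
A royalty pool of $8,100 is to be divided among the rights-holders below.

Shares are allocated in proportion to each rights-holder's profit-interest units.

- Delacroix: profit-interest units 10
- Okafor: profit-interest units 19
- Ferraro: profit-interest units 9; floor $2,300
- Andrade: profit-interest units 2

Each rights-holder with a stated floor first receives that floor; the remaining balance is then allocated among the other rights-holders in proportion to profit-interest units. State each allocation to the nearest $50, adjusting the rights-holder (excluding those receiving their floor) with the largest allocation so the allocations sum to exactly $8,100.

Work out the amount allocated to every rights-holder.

Fund the minimums — Ferraro $2,300. Remaining pool $5,800.
Remaining pool split over remaining profit-interest units 31: Delacroix 1,870.97 → $1,850; Okafor 3,554.84 → $3,550; Andrade 374.19 → $350.
Rounding difference +$50 applied to Okafor → $3,600.

Delacroix: $1,850; Okafor: $3,600; Ferraro: $2,300; Andrade: $350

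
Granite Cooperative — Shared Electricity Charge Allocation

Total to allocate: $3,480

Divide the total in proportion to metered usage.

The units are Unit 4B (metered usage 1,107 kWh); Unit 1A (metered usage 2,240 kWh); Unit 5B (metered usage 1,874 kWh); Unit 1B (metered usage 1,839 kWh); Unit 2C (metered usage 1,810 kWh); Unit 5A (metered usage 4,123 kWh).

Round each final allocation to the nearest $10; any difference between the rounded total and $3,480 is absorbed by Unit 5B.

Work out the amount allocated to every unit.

Unit 4B: $300 · Unit 1A: $600 · Unit 5B: $510 · Unit 1B: $490 · Unit 2C: $480 · Unit 5A: $1,100

Metered usage total: 12,993.
Raw shares: Unit 4B 1,107/12,993 × $3,480 = 296.50; Unit 1A 2,240/12,993 × $3,480 = 599.95; Unit 5B 1,874/12,993 × $3,480 = 501.93; Unit 1B 1,839/12,993 × $3,480 = 492.55; Unit 2C 1,810/12,993 × $3,480 = 484.78; Unit 5A 4,123/12,993 × $3,480 = 1,104.29.
After rounding ($10): Unit 4B $300; Unit 1A $600; Unit 5B $500; Unit 1B $490; Unit 2C $480; Unit 5A $1,100. Sum = $3,470.
Difference $3,480 − $3,470 = +$10 applied to Unit 5B: Unit 5B becomes $510.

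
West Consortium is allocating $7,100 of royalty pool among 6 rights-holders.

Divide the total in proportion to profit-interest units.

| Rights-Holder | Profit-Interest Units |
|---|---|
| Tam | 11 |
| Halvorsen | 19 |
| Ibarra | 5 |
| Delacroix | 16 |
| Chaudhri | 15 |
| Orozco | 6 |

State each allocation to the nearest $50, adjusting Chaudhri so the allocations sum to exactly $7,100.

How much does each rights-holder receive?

Total profit-interest units = 72.
Unrounded shares: Tam 11/72 × $7,100 = 1,084.72; Halvorsen 19/72 × $7,100 = 1,873.61; Ibarra 5/72 × $7,100 = 493.06; Delacroix 16/72 × $7,100 = 1,577.78; Chaudhri 15/72 × $7,100 = 1,479.17; Orozco 6/72 × $7,100 = 591.67.
After rounding ($50): Tam $1,100; Halvorsen $1,850; Ibarra $500; Delacroix $1,600; Chaudhri $1,500; Orozco $600. Sum = $7,150.
Difference $7,100 − $7,150 = −$50 applied to Chaudhri: Chaudhri becomes $1,450.

Tam: $1,100 | Halvorsen: $1,850 | Ibarra: $500 | Delacroix: $1,600 | Chaudhri: $1,450 | Orozco: $600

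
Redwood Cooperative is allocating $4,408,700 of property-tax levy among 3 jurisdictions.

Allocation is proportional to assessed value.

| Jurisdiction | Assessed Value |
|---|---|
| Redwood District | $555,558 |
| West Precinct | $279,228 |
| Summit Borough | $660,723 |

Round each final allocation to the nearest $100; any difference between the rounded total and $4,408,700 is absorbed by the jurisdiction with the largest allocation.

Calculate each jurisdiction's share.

Sum of assessed value: 1,495,509.
Unrounded shares: Redwood District 555,558/1,495,509 × $4,408,700 = 1,637,762.50; West Precinct 279,228/1,495,509 × $4,408,700 = 823,152.84; Summit Borough 660,723/1,495,509 × $4,408,700 = 1,947,784.66.
At nearest $100: Redwood District $1,637,800; West Precinct $823,200; Summit Borough $1,947,800. Sum = $4,408,800.
Difference $4,408,700 − $4,408,800 = −$100 applied to largest allocation (Summit Borough): Summit Borough becomes $1,947,700.

Redwood District: $1,637,800 | West Precinct: $823,200 | Summit Borough: $1,947,700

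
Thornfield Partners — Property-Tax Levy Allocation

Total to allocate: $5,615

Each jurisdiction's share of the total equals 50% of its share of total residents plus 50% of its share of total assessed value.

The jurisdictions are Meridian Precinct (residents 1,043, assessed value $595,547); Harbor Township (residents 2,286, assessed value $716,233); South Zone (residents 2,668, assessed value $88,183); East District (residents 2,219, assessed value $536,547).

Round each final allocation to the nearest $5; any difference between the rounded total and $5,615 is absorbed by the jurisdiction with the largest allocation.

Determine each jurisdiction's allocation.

Residents total 8,216; assessed value total 1,936,510.
Combined weights (50% residents + 50% assessed value): Meridian Precinct 0.2172; Harbor Township 0.3240; South Zone 0.1851; East District 0.2736.
Proportional shares: Meridian Precinct 1,219.81; Harbor Township 1,819.53; South Zone 1,039.53; East District 1,536.13.
Rounded to nearest $5: Meridian Precinct $1,220; Harbor Township $1,820; South Zone $1,040; East District $1,535. Sum = $5,615.
Rounded total matches; no reconciliation needed.

Meridian Precinct: $1,220 | Harbor Township: $1,820 | South Zone: $1,040 | East District: $1,535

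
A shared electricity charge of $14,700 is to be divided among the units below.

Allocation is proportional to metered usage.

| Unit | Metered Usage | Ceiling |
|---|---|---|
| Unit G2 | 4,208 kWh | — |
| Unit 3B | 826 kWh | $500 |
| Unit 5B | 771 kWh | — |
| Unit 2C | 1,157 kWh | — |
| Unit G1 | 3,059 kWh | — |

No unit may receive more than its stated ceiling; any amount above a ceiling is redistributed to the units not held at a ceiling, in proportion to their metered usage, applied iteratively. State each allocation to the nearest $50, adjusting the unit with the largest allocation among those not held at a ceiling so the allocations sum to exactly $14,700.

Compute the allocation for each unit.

Unit G2: $6,500 | Unit 3B: $500 | Unit 5B: $1,200 | Unit 2C: $1,800 | Unit G1: $4,700

Combined metered usage = 10,021.
Proportional shares (ignoring caps): Unit G2 6,172.80; Unit 3B 1,211.68; Unit 5B 1,130.99; Unit 2C 1,697.23; Unit G1 4,487.31.
Capped: Unit 3B ($500); residual $14,200 reallocated over remaining metered usage 9,195.
Shares after redistribution: Unit G2 6,498.49 → $6,500; Unit 5B 1,190.67 → $1,200; Unit 2C 1,786.78 → $1,800; Unit G1 4,724.07 → $4,700.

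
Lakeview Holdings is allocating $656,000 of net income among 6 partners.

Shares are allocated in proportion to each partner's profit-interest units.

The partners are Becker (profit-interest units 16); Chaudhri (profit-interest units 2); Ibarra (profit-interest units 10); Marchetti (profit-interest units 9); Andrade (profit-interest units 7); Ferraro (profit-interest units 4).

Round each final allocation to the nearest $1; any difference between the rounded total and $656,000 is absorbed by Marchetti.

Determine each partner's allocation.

Becker: $218,667; Chaudhri: $27,333; Ibarra: $136,667; Marchetti: $122,999; Andrade: $95,667; Ferraro: $54,667

Combined profit-interest units = 48.
Raw shares: Becker 16/48 × $656,000 = 218,666.67; Chaudhri 2/48 × $656,000 = 27,333.33; Ibarra 10/48 × $656,000 = 136,666.67; Marchetti 9/48 × $656,000 = 123,000.00; Andrade 7/48 × $656,000 = 95,666.67; Ferraro 4/48 × $656,000 = 54,666.67.
At nearest $1: Becker $218,667; Chaudhri $27,333; Ibarra $136,667; Marchetti $123,000; Andrade $95,667; Ferraro $54,667. Sum = $656,001.
Difference $656,000 − $656,001 = −$1 applied to Marchetti: Marchetti becomes $122,999.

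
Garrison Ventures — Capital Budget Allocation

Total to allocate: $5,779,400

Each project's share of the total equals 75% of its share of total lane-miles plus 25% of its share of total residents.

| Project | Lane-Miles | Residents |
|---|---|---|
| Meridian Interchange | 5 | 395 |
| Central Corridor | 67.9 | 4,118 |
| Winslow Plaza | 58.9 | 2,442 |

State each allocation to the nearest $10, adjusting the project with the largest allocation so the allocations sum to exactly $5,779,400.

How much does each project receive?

Lane-miles total 131.8; residents total 6,955.
Composite weights (75% lane-miles + 25% residents): Meridian Interchange 0.0427; Central Corridor 0.5344; Winslow Plaza 0.4229.
Raw shares: Meridian Interchange 246,494.99; Central Corridor 3,088,533.81; Winslow Plaza 2,444,371.20.
At nearest $10: Meridian Interchange $246,490; Central Corridor $3,088,530; Winslow Plaza $2,444,370. Sum = $5,779,390.
Difference $5,779,400 − $5,779,390 = +$10 applied to largest allocation (Central Corridor): Central Corridor becomes $3,088,540.

Meridian Interchange: $246,490 · Central Corridor: $3,088,540 · Winslow Plaza: $2,444,370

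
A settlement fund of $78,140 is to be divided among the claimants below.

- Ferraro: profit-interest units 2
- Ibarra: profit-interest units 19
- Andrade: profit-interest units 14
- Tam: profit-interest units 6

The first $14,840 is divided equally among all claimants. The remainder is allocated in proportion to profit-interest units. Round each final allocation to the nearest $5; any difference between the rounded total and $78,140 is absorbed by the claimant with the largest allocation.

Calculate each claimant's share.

Equal tier: $14,840 ÷ 4 = $3,710 apiece.
Remainder $63,300 by profit-interest units (total 41): Ferraro 3,087.80 → $3,090; Ibarra 29,334.15 → $29,335; Andrade 21,614.63 → $21,615; Tam 9,263.41 → $9,265.
Rounding difference −$5 on remainder applied to Ibarra.
Totals: Ferraro $3,710 + $3,090 = $6,800; Ibarra $3,710 + $29,330 = $33,040; Andrade $3,710 + $21,615 = $25,325; Tam $3,710 + $9,265 = $12,975.

Ferraro: $6,800 · Ibarra: $33,040 · Andrade: $25,325 · Tam: $12,975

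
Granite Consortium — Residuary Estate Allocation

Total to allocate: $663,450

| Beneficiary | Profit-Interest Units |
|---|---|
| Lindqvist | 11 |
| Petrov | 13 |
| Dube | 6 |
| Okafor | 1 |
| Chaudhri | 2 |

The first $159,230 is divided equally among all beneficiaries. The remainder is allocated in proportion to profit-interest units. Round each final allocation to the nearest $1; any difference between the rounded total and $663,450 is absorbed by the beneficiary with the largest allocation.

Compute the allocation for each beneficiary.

Equal tier: $159,230 ÷ 5 = $31,846 apiece.
Remainder $504,220 by profit-interest units (total 33): Lindqvist 168,073.33 → $168,073; Petrov 198,632.12 → $198,632; Dube 91,676.36 → $91,676; Okafor 15,279.39 → $15,279; Chaudhri 30,558.79 → $30,559.
Rounding difference +$1 on remainder applied to Petrov.
Totals: Lindqvist $31,846 + $168,073 = $199,919; Petrov $31,846 + $198,633 = $230,479; Dube $31,846 + $91,676 = $123,522; Okafor $31,846 + $15,279 = $47,125; Chaudhri $31,846 + $30,559 = $62,405.

Lindqvist: $199,919; Petrov: $230,479; Dube: $123,522; Okafor: $47,125; Chaudhri: $62,405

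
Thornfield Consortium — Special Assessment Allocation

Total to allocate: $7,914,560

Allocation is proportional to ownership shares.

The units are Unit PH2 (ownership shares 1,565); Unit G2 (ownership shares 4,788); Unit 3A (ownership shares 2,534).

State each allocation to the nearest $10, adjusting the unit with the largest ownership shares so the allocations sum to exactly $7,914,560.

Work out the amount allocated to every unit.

Unit PH2: $1,393,750; Unit G2: $4,264,090; Unit 3A: $2,256,720

Total ownership shares = 8,887.
Raw shares: Unit PH2 1,565/8,887 × $7,914,560 = 1,393,753.39; Unit G2 4,788/8,887 × $7,914,560 = 4,264,083.86; Unit 3A 2,534/8,887 × $7,914,560 = 2,256,722.75.
Rounded to nearest $10: Unit PH2 $1,393,750; Unit G2 $4,264,080; Unit 3A $2,256,720. Sum = $7,914,550.
Difference $7,914,560 − $7,914,550 = +$10 applied to largest ownership shares (Unit G2): Unit G2 becomes $4,264,090.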